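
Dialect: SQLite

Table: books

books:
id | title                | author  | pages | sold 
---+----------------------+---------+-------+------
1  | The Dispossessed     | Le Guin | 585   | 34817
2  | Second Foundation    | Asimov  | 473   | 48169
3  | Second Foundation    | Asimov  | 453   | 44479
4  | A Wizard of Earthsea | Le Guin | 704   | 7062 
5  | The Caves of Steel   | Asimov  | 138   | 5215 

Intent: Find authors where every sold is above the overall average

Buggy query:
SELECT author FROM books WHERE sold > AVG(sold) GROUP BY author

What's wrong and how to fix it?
Bug: AVG() is an aggregate; it can't sit directly in WHERE

Fix: Use a subquery for AVG and a HAVING MIN(...) filter so the condition holds for every row in the group

Corrected query:
SELECT author FROM books GROUP BY author HAVING MIN(sold) > (SELECT AVG(sold) FROM books)

Result:
(no rows)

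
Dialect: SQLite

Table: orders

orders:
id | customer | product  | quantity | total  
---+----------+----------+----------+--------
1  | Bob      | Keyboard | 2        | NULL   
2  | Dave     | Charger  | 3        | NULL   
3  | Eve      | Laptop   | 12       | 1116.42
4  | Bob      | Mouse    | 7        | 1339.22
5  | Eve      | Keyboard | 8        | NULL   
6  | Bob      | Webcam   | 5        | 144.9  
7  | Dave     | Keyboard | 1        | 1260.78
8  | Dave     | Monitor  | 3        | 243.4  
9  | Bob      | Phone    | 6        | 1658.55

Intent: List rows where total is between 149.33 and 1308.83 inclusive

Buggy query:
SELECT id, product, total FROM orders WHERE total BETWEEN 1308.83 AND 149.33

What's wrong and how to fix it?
Bug: BETWEEN expects the lower bound first; with 1308.83 AND 149.33 the range is empty

Fix: Swap the bounds so the smaller value comes first

Corrected query:
SELECT id, product, total FROM orders WHERE total BETWEEN 149.33 AND 1308.83

Result:
id | product  | total  
---+----------+--------
3  | Laptop   | 1116.42
7  | Keyboard | 1260.78
8  | Monitor  | 243.4  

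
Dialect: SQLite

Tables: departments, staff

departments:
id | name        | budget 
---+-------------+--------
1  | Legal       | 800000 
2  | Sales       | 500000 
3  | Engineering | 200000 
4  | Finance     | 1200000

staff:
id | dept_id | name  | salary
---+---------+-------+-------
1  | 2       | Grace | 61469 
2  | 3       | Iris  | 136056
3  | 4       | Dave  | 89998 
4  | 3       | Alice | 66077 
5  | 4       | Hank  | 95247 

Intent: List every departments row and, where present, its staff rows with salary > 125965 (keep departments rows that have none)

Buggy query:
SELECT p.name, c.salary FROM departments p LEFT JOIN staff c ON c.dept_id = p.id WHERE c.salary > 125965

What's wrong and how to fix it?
Bug: Filtering c.salary in WHERE discards the NULL rows produced by LEFT JOIN, turning it into an inner join

Fix: Put 'c.salary > 125965' in the JOIN's ON clause instead of WHERE

Corrected query:
SELECT p.name, c.salary FROM departments p LEFT JOIN staff c ON c.dept_id = p.id AND c.salary > 125965

Result:
name        | salary
------------+-------
Legal       | NULL  
Sales       | NULL  
Engineering | 136056
Finance     | NULL  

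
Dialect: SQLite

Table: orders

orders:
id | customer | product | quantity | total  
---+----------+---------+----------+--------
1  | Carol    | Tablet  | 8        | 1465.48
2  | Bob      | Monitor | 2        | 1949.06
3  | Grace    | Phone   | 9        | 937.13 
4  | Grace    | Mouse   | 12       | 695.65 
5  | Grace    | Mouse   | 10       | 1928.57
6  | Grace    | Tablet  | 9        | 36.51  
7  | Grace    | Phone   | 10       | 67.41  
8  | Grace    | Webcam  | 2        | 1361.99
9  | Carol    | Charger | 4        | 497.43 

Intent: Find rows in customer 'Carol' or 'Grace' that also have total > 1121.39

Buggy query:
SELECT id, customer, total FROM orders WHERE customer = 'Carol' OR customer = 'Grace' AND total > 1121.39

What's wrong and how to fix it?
Bug: Without parentheses, AND is evaluated before OR, so the total filter only applies to the 'Grace' branch

Fix: Add parentheses around the OR so the AND applies to both alternatives

Corrected query:
SELECT id, customer, total FROM orders WHERE (customer = 'Carol' OR customer = 'Grace') AND total > 1121.39

Result:
id | customer | total  
---+----------+--------
1  | Carol    | 1465.48
5  | Grace    | 1928.57
8  | Grace    | 1361.99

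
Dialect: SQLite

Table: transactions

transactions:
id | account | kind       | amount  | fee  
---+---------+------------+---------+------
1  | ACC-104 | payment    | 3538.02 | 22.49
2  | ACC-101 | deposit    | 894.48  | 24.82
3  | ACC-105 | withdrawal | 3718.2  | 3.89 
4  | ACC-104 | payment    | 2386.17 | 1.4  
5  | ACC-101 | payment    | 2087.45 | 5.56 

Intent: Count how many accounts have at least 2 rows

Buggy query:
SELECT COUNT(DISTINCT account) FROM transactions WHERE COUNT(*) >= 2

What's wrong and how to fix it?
Bug: COUNT(*) cannot appear in WHERE; the per-group count doesn't exist yet

Fix: Group first with HAVING COUNT(*) >= 2, then COUNT the resulting groups

Corrected query:
SELECT COUNT(*) FROM (SELECT account FROM transactions GROUP BY account HAVING COUNT(*) >= 2)

Result:
COUNT(*)
--------
2       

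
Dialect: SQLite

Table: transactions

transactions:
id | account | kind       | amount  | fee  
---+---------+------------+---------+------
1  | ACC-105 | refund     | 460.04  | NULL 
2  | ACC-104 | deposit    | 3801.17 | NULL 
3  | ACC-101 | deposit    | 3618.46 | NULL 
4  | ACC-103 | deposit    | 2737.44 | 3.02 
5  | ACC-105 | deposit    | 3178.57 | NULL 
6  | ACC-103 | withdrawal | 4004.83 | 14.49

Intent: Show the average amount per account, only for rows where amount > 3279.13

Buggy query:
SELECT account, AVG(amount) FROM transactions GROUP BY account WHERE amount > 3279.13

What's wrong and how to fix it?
Bug: WHERE cannot follow GROUP BY

Fix: Move the WHERE clause before GROUP BY

Corrected query:
SELECT account, AVG(amount) FROM transactions WHERE amount > 3279.13 GROUP BY account

Result:
account | AVG(amount)
--------+------------
ACC-101 | 3618.46    
ACC-103 | 4004.83    
ACC-104 | 3801.17    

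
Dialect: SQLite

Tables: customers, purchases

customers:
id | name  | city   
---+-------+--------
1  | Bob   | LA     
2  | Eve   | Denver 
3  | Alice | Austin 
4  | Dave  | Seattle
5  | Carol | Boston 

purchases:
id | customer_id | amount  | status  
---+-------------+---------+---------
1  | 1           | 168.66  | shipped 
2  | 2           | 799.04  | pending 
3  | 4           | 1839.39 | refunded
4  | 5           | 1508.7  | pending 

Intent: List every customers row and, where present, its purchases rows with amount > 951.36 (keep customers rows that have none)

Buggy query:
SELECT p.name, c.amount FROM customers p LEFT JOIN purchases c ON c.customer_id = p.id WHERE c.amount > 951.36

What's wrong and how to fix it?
Bug: Filtering c.amount in WHERE discards the NULL rows produced by LEFT JOIN, turning it into an inner join

Fix: Put 'c.amount > 951.36' in the JOIN's ON clause instead of WHERE

Corrected query:
SELECT p.name, c.amount FROM customers p LEFT JOIN purchases c ON c.customer_id = p.id AND c.amount > 951.36

Result:
name  | amount 
------+--------
Bob   | NULL   
Eve   | NULL   
Alice | NULL   
Dave  | 1839.39
Carol | 1508.7 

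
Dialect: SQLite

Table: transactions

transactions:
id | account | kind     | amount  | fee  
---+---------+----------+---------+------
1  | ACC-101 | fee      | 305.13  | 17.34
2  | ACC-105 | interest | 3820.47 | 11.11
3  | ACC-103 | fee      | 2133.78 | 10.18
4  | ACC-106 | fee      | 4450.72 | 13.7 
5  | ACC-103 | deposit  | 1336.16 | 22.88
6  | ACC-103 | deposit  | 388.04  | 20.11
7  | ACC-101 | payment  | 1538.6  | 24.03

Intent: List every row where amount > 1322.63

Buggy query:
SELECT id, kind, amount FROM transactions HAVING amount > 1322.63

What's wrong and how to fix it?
Bug: This is a non-aggregate query (no GROUP BY, no aggregates), so in SQLite the HAVING clause is invalid here; a row-level condition belongs in WHERE

Fix: Replace HAVING with WHERE since the condition applies to individual rows

Corrected query:
SELECT id, kind, amount FROM transactions WHERE amount > 1322.63

Result:
id | kind     | amount 
---+----------+--------
2  | interest | 3820.47
3  | fee      | 2133.78
4  | fee      | 4450.72
5  | deposit  | 1336.16
7  | payment  | 1538.6 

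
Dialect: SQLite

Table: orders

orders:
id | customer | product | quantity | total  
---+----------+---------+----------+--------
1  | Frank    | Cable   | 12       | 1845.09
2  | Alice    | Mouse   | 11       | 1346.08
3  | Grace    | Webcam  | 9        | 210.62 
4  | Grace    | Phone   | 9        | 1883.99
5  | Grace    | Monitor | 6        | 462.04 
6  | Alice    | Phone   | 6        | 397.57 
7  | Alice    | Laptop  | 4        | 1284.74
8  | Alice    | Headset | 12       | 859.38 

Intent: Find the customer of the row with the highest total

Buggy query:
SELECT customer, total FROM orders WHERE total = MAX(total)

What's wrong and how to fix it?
Bug: WHERE is evaluated per row; an aggregate over the whole table isn't defined there

Fix: Wrap MAX in a scalar subquery so WHERE compares against a single value

Corrected query:
SELECT customer, total FROM orders WHERE total = (SELECT MAX(total) FROM orders)

Result:
customer | total  
---------+--------
Grace    | 1883.99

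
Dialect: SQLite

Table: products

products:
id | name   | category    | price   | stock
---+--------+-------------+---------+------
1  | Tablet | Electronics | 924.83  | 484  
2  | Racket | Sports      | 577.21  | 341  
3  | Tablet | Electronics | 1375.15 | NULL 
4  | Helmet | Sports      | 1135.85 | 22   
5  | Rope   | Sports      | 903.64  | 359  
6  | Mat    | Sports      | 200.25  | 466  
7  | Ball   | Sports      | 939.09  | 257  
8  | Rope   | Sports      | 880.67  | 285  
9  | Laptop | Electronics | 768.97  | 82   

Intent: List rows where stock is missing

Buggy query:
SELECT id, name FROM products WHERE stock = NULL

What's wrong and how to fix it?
Bug: '= NULL' is always unknown in SQL three-valued logic, so no rows match

Fix: Replace '= NULL' with 'IS NULL'

Corrected query:
SELECT id, name FROM products WHERE stock IS NULL

Result:
id | name  
---+-------
3  | Tablet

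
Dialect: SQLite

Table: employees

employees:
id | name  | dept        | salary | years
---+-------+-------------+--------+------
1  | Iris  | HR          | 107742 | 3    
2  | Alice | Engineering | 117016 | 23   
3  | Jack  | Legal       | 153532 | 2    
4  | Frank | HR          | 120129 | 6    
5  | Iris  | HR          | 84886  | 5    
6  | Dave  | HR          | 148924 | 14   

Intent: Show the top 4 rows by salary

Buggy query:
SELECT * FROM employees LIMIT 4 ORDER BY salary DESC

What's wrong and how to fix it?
Bug: LIMIT must come after ORDER BY

Fix: Sort with ORDER BY, then apply LIMIT

Corrected query:
SELECT * FROM employees ORDER BY salary DESC LIMIT 4

Result:
id | name  | dept        | salary | years
---+-------+-------------+--------+------
3  | Jack  | Legal       | 153532 | 2    
6  | Dave  | HR          | 148924 | 14   
4  | Frank | HR          | 120129 | 6    
2  | Alice | Engineering | 117016 | 23   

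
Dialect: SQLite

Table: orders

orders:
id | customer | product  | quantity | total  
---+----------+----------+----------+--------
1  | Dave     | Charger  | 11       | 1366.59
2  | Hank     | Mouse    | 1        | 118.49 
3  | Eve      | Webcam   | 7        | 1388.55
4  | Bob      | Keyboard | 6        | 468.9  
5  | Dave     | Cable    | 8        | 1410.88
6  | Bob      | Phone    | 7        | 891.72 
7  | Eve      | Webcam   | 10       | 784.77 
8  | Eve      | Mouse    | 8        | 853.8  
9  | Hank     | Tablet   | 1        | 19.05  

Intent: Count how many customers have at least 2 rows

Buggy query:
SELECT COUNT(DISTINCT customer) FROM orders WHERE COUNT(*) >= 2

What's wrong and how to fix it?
Bug: COUNT(*) cannot appear in WHERE; the per-group count doesn't exist yet

Fix: Group first with HAVING COUNT(*) >= 2, then COUNT the resulting groups

Corrected query:
SELECT COUNT(*) FROM (SELECT customer FROM orders GROUP BY customer HAVING COUNT(*) >= 2)

Result:
COUNT(*)
--------
4       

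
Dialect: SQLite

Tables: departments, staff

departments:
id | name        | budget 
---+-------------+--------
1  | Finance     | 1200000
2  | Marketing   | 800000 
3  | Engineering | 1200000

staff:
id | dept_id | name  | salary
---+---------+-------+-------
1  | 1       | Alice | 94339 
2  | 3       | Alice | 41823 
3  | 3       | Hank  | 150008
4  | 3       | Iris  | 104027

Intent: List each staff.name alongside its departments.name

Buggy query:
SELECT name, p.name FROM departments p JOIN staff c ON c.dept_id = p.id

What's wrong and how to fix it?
Bug: Both tables have a 'name' column; the unqualified reference is ambiguous

Fix: Qualify the column with its table alias (c.name)

Corrected query:
SELECT c.name, p.name FROM departments p JOIN staff c ON c.dept_id = p.id

Result:
name  | name       
------+------------
Alice | Finance    
Alice | Engineering
Hank  | Engineering
Iris  | Engineering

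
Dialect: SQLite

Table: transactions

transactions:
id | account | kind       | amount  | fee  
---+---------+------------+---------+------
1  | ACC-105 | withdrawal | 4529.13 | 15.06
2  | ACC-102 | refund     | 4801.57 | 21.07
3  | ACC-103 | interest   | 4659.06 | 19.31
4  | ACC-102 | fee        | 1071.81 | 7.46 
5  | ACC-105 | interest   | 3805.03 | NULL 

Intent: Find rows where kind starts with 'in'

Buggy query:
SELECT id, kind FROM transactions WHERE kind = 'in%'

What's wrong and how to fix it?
Bug: Wildcards only work with LIKE; '=' treats '%' as a literal character

Fix: Replace '=' with LIKE so 'in%' is treated as a pattern

Corrected query:
SELECT id, kind FROM transactions WHERE kind LIKE 'in%'

Result:
id | kind    
---+---------
3  | interest
5  | interest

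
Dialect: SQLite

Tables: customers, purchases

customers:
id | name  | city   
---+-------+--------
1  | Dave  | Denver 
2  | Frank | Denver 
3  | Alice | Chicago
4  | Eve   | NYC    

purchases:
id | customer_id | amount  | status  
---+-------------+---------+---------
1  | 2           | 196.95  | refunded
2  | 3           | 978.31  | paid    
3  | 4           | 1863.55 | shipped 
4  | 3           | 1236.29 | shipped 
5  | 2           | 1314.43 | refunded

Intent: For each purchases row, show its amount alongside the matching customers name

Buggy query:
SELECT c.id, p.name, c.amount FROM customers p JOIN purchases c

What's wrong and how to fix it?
Bug: JOIN with no ON clause produces a cartesian product; every purchases row pairs with every customers row

Fix: Specify the join condition linking the foreign key to the parent id

Corrected query:
SELECT c.id, p.name, c.amount FROM customers p JOIN purchases c ON c.customer_id = p.id

Result:
id | name  | amount 
---+-------+--------
1  | Frank | 196.95 
2  | Alice | 978.31 
3  | Eve   | 1863.55
4  | Alice | 1236.29
5  | Frank | 1314.43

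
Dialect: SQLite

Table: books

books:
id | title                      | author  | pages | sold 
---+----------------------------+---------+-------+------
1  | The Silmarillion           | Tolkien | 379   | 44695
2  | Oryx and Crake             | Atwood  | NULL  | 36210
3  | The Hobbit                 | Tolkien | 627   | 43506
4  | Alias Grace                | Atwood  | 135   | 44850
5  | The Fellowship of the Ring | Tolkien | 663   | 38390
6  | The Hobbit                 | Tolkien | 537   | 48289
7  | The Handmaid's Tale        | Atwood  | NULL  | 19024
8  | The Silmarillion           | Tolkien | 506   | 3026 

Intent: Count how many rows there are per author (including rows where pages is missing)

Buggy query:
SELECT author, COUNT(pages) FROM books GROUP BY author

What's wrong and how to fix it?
Bug: COUNT(column) counts non-NULL values only; rows with NULL pages aren't counted

Fix: Replace COUNT(pages) with COUNT(*)

Corrected query:
SELECT author, COUNT(*) FROM books GROUP BY author

Result:
author  | COUNT(*)
--------+---------
Atwood  | 3       
Tolkien | 5       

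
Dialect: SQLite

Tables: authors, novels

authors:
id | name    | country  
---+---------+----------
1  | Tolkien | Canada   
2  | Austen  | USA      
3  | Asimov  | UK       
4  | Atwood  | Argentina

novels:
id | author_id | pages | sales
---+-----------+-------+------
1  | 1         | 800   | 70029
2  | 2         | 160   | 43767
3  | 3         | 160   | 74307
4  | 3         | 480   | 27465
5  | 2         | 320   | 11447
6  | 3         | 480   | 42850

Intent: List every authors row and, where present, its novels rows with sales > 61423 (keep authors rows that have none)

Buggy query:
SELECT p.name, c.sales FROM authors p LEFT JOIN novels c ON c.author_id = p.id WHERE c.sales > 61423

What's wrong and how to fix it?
Bug: A WHERE condition on the right-hand table after LEFT JOIN drops unmatched parents

Fix: Move the right-table condition into the ON clause so unmatched parents are kept

Corrected query:
SELECT p.name, c.sales FROM authors p LEFT JOIN novels c ON c.author_id = p.id AND c.sales > 61423

Result:
name    | sales
--------+------
Tolkien | 70029
Austen  | NULL 
Asimov  | 74307
Atwood  | NULL 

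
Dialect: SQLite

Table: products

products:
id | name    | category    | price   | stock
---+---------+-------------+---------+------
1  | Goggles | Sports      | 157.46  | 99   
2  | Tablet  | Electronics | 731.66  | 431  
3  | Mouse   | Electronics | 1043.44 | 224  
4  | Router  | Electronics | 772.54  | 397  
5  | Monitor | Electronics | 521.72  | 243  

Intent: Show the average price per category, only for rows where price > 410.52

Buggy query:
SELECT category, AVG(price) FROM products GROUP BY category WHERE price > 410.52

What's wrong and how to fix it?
Bug: Row-level WHERE must come before GROUP BY in the clause order

Fix: Place WHERE between FROM and GROUP BY

Corrected query:
SELECT category, AVG(price) FROM products WHERE price > 410.52 GROUP BY category

Result:
category    | AVG(price)
------------+-----------
Electronics | 767.34    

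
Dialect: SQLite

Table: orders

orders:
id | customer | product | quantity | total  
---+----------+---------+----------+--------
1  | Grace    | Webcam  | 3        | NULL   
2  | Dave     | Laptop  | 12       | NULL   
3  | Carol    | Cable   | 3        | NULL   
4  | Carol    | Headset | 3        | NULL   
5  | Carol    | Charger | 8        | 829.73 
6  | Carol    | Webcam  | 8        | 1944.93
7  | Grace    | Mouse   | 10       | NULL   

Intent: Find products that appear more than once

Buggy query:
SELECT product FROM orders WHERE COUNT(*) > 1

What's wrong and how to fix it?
Bug: WHERE can't reference COUNT(*); aggregates are computed after WHERE

Fix: Group first, then use HAVING for the count condition

Corrected query:
SELECT product FROM orders GROUP BY product HAVING COUNT(*) > 1

Result:
product
-------
Webcam 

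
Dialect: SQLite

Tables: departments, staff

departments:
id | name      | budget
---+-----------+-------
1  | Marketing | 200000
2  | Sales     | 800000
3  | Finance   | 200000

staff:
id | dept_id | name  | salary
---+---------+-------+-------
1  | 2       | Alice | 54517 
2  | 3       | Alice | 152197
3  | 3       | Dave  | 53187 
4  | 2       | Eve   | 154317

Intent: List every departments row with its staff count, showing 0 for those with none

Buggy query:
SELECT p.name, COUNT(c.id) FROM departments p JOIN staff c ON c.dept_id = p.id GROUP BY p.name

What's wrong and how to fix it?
Bug: INNER JOIN drops departments rows that have no matching staff rows

Fix: Switch to LEFT JOIN to retain unmatched parent rows

Corrected query:
SELECT p.name, COUNT(c.id) FROM departments p LEFT JOIN staff c ON c.dept_id = p.id GROUP BY p.name

Result:
name      | COUNT(c.id)
----------+------------
Finance   | 2          
Marketing | 0          
Sales     | 2          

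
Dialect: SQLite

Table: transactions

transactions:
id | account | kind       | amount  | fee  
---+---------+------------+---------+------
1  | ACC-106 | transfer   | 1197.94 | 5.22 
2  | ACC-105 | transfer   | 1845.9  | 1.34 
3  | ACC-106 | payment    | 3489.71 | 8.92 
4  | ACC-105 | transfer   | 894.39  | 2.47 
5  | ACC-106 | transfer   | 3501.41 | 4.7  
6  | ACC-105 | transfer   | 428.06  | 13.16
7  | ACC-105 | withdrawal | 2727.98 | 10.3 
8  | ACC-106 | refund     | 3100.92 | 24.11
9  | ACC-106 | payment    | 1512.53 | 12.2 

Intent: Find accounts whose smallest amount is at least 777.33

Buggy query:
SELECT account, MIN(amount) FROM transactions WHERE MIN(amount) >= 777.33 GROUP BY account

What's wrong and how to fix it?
Bug: Aggregates like MIN are computed per group after WHERE runs

Fix: Use HAVING for the per-group MIN condition

Corrected query:
SELECT account, MIN(amount) FROM transactions GROUP BY account HAVING MIN(amount) >= 777.33

Result:
account | MIN(amount)
--------+------------
ACC-106 | 1197.94    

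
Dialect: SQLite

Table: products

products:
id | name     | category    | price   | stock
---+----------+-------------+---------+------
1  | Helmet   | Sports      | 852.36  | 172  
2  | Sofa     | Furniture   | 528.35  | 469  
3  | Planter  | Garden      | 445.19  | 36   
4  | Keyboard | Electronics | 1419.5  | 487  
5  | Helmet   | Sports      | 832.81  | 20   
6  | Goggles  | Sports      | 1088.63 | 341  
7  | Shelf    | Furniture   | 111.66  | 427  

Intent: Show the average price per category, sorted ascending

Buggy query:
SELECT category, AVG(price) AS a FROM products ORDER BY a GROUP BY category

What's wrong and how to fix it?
Bug: ORDER BY appears before GROUP BY; SQL clause order requires GROUP BY first

Fix: Reorder: SELECT … FROM … GROUP BY … ORDER BY …

Corrected query:
SELECT category, AVG(price) AS a FROM products GROUP BY category ORDER BY a

Result:
category    | a      
------------+--------
Furniture   | 320.005
Garden      | 445.19 
Sports      | 924.6  
Electronics | 1419.5 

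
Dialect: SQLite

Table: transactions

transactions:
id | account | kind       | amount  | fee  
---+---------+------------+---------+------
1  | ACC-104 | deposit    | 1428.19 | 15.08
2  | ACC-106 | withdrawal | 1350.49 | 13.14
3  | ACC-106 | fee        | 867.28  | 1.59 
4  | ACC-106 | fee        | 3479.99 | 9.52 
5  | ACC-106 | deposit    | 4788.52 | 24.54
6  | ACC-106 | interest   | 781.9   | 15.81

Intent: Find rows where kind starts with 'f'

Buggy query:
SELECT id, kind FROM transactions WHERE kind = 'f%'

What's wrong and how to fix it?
Bug: '=' compares the literal string including the % character; pattern matching needs LIKE

Fix: Replace '=' with LIKE so 'f%' is treated as a pattern

Corrected query:
SELECT id, kind FROM transactions WHERE kind LIKE 'f%'

Result:
id | kind
---+-----
3  | fee 
4  | fee 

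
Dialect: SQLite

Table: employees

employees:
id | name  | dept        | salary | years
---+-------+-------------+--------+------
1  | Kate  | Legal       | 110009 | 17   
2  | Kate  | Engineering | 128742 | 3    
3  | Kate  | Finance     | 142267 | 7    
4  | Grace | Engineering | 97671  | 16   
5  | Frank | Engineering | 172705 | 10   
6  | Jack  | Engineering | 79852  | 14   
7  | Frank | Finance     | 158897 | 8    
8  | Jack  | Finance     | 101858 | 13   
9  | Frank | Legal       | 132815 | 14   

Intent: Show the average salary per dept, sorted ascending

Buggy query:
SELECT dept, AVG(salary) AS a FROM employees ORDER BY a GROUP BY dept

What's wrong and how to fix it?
Bug: GROUP BY must precede ORDER BY

Fix: Move ORDER BY to the end, after GROUP BY

Corrected query:
SELECT dept, AVG(salary) AS a FROM employees GROUP BY dept ORDER BY a

Result:
dept        | a            
------------+--------------
Engineering | 119742.5     
Legal       | 121412       
Finance     | 134340.666667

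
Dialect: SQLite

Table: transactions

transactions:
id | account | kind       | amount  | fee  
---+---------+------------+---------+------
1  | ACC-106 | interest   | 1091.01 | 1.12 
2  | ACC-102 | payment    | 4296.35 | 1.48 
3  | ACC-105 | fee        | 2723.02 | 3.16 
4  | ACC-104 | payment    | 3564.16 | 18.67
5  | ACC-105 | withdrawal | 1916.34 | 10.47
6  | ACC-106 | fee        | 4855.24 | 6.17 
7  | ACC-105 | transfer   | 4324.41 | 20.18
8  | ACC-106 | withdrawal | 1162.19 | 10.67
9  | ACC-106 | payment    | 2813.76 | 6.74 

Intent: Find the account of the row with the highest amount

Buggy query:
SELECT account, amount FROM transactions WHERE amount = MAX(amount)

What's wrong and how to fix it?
Bug: WHERE is evaluated per row; an aggregate over the whole table isn't defined there

Fix: Use a subquery: WHERE amount = (SELECT MAX(amount) FROM transactions)

Corrected query:
SELECT account, amount FROM transactions WHERE amount = (SELECT MAX(amount) FROM transactions)

Result:
account | amount 
--------+--------
ACC-106 | 4855.24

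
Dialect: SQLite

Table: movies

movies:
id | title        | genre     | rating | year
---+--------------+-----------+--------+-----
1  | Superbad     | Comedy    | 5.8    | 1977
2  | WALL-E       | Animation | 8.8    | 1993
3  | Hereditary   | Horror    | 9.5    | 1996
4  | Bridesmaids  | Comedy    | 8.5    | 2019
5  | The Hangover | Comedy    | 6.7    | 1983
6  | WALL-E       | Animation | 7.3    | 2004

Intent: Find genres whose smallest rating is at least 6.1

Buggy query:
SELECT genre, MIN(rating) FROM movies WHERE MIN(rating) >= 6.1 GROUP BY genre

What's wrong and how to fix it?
Bug: MIN() in WHERE is a misuse of aggregate

Fix: Use HAVING for the per-group MIN condition

Corrected query:
SELECT genre, MIN(rating) FROM movies GROUP BY genre HAVING MIN(rating) >= 6.1

Result:
genre     | MIN(rating)
----------+------------
Animation | 7.3        
Horror    | 9.5        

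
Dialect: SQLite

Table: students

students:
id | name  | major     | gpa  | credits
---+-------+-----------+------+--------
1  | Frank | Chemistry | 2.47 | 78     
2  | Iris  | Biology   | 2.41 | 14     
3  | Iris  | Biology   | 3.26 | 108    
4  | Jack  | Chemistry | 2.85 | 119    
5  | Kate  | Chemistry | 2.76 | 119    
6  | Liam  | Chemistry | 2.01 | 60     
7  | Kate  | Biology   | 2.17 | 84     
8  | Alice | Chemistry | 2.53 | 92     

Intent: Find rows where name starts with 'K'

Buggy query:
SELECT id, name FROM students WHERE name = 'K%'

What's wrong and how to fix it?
Bug: '=' compares the literal string including the % character; pattern matching needs LIKE

Fix: Use LIKE for wildcard pattern matching

Corrected query:
SELECT id, name FROM students WHERE name LIKE 'K%'

Result:
id | name
---+-----
5  | Kate
7  | Kate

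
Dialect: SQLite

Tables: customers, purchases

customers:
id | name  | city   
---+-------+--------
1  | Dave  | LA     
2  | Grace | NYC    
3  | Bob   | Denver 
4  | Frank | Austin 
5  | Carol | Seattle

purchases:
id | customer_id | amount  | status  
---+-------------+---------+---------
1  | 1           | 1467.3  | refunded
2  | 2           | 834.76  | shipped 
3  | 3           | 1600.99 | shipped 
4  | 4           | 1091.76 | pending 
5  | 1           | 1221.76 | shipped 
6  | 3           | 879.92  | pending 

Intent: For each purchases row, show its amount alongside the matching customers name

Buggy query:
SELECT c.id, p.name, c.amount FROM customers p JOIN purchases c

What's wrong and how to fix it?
Bug: JOIN with no ON clause produces a cartesian product; every purchases row pairs with every customers row

Fix: Add ON c.customer_id = p.id to the JOIN

Corrected query:
SELECT c.id, p.name, c.amount FROM customers p JOIN purchases c ON c.customer_id = p.id

Result:
id | name  | amount 
---+-------+--------
1  | Dave  | 1467.3 
2  | Grace | 834.76 
3  | Bob   | 1600.99
4  | Frank | 1091.76
5  | Dave  | 1221.76
6  | Bob   | 879.92 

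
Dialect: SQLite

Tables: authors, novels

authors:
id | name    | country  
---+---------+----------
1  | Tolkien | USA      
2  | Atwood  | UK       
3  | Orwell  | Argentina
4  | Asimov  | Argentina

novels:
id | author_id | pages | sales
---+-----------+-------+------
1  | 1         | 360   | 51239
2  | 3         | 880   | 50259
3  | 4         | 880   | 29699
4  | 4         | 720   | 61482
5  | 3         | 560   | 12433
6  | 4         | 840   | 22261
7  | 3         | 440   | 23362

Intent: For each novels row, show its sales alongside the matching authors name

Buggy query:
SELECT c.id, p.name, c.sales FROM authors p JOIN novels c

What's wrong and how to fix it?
Bug: Missing join condition: each novels row is matched to all authors rows instead of just its own

Fix: Add ON c.author_id = p.id to the JOIN

Corrected query:
SELECT c.id, p.name, c.sales FROM authors p JOIN novels c ON c.author_id = p.id

Result:
id | name    | sales
---+---------+------
1  | Tolkien | 51239
2  | Orwell  | 50259
3  | Asimov  | 29699
4  | Asimov  | 61482
5  | Orwell  | 12433
6  | Asimov  | 22261
7  | Orwell  | 23362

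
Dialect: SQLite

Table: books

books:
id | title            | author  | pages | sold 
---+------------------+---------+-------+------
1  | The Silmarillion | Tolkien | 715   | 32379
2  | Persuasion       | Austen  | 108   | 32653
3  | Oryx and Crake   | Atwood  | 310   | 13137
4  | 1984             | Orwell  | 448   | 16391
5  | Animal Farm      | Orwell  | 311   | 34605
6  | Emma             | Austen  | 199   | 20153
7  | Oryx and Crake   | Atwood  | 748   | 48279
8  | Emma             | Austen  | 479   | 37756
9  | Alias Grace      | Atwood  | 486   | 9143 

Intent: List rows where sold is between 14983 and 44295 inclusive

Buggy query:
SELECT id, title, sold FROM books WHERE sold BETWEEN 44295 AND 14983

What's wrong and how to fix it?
Bug: The bounds are reversed; BETWEEN a AND b requires a <= b to match anything

Fix: Swap the bounds so the smaller value comes first

Corrected query:
SELECT id, title, sold FROM books WHERE sold BETWEEN 14983 AND 44295

Result:
id | title            | sold 
---+------------------+------
1  | The Silmarillion | 32379
2  | Persuasion       | 32653
4  | 1984             | 16391
5  | Animal Farm      | 34605
6  | Emma             | 20153
8  | Emma             | 37756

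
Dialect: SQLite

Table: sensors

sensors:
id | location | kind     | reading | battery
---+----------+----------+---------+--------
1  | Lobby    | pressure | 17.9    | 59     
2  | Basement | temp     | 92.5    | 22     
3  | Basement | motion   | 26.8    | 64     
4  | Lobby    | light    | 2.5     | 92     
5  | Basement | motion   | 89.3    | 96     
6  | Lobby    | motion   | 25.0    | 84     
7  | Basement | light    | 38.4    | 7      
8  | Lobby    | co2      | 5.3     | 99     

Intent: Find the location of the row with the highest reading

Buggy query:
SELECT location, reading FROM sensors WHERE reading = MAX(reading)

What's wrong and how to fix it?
Bug: WHERE is evaluated per row; an aggregate over the whole table isn't defined there

Fix: Use a subquery: WHERE reading = (SELECT MAX(reading) FROM sensors)

Corrected query:
SELECT location, reading FROM sensors WHERE reading = (SELECT MAX(reading) FROM sensors)

Result:
location | reading
---------+--------
Basement | 92.5   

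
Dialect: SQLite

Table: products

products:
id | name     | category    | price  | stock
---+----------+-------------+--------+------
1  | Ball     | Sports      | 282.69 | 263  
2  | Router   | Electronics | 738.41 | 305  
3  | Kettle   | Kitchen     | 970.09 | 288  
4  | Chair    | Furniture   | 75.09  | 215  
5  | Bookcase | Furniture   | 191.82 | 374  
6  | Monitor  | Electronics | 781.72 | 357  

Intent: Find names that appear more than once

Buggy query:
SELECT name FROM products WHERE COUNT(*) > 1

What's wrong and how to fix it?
Bug: COUNT(*) is an aggregate and cannot be used in WHERE

Fix: Group first, then use HAVING for the count condition

Corrected query:
SELECT name FROM products GROUP BY name HAVING COUNT(*) > 1

Result:
(no rows)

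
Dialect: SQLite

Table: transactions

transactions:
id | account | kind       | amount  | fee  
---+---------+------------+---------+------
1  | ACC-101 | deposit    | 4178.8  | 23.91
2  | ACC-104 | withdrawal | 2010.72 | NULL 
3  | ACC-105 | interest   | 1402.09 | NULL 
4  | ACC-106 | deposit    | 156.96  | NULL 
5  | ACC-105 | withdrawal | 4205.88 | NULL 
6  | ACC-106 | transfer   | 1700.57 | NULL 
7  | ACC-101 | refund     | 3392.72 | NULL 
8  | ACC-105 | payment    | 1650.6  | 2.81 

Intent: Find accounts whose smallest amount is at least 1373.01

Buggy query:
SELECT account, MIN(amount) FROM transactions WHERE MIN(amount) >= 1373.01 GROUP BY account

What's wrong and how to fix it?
Bug: MIN() in WHERE is a misuse of aggregate

Fix: Use HAVING for the per-group MIN condition

Corrected query:
SELECT account, MIN(amount) FROM transactions GROUP BY account HAVING MIN(amount) >= 1373.01

Result:
account | MIN(amount)
--------+------------
ACC-101 | 3392.72    
ACC-104 | 2010.72    
ACC-105 | 1402.09    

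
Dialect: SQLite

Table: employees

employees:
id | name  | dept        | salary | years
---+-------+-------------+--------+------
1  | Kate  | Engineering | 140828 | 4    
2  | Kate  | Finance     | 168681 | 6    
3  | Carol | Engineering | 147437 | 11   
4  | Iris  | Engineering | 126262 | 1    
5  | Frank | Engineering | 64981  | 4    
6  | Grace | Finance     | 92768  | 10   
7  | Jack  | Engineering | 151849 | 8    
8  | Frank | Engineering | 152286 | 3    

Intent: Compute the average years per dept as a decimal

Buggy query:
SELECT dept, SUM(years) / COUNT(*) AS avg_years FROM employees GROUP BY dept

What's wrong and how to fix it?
Bug: Both operands are integers, so '/' performs integer division and truncates

Fix: Multiply by 1.0 (or CAST to REAL) to force floating-point division

Corrected query:
SELECT dept, SUM(years) * 1.0 / COUNT(*) AS avg_years FROM employees GROUP BY dept

Result:
dept        | avg_years
------------+----------
Engineering | 5.166667 
Finance     | 8        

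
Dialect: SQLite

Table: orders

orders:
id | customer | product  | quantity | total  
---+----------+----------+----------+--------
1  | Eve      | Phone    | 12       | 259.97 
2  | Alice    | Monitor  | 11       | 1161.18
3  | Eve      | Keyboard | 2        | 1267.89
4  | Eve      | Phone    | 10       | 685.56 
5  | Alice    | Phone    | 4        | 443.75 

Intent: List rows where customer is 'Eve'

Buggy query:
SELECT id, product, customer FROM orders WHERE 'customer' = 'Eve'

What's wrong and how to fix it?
Bug: Single quotes denote string literals in SQL; the column name is being compared as a constant string

Fix: Reference the column as customer without single quotes

Corrected query:
SELECT id, product, customer FROM orders WHERE customer = 'Eve'

Result:
id | product  | customer
---+----------+---------
1  | Phone    | Eve     
3  | Keyboard | Eve     
4  | Phone    | Eve     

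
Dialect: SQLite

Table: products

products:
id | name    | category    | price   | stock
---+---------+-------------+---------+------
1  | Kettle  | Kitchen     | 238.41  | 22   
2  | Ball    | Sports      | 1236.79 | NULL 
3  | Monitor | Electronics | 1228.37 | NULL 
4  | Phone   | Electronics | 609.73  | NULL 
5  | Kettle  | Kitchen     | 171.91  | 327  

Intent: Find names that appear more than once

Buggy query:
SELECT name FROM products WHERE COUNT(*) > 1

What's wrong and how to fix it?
Bug: WHERE can't reference COUNT(*); aggregates are computed after WHERE

Fix: Group first, then use HAVING for the count condition

Corrected query:
SELECT name FROM products GROUP BY name HAVING COUNT(*) > 1

Result:
name  
------
Kettle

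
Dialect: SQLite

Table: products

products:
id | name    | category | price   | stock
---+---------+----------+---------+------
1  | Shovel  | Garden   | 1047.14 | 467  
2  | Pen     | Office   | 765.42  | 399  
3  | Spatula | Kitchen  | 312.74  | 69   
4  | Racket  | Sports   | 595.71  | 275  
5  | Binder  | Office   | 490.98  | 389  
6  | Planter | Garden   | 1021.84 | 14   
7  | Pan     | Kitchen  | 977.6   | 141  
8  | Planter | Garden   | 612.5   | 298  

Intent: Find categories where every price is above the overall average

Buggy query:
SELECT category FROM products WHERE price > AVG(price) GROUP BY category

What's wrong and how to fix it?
Bug: WHERE evaluates per row before aggregation, so AVG() is unavailable

Fix: Use a subquery for AVG and a HAVING MIN(...) filter so the condition holds for every row in the group

Corrected query:
SELECT category FROM products GROUP BY category HAVING MIN(price) > (SELECT AVG(price) FROM products)

Result:
(no rows)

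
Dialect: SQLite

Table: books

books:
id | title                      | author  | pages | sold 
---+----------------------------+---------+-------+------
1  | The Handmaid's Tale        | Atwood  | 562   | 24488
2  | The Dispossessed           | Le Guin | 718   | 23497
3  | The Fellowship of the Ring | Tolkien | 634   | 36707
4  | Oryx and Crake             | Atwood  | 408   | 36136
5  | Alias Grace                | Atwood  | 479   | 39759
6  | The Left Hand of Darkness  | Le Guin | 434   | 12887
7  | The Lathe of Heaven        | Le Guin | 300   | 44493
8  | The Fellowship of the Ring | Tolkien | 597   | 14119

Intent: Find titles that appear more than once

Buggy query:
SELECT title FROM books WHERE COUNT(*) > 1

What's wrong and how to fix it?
Bug: WHERE can't reference COUNT(*); aggregates are computed after WHERE

Fix: GROUP BY title, then filter groups with HAVING COUNT(*) > 1

Corrected query:
SELECT title FROM books GROUP BY title HAVING COUNT(*) > 1

Result:
title                     
--------------------------
The Fellowship of the Ring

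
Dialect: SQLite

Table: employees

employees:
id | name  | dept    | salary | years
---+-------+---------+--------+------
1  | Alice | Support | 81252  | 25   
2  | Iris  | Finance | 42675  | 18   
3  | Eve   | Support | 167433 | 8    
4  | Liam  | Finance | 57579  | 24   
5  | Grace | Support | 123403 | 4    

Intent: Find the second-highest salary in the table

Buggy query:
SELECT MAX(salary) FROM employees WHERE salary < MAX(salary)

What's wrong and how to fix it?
Bug: The inner MAX is an aggregate inside WHERE, which is not allowed

Fix: Put the inner MAX in a scalar subquery

Corrected query:
SELECT MAX(salary) FROM employees WHERE salary < (SELECT MAX(salary) FROM employees)

Result:
MAX(salary)
-----------
123403     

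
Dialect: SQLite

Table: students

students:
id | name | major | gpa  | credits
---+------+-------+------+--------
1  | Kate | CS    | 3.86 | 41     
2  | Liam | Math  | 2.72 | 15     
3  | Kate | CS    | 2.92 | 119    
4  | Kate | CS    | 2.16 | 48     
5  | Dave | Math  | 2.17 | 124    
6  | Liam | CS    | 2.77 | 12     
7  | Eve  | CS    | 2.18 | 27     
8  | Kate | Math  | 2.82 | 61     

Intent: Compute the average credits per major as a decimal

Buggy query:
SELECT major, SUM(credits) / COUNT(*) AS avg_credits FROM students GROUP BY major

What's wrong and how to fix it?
Bug: Both operands are integers, so '/' performs integer division and truncates

Fix: Multiply by 1.0 (or CAST to REAL) to force floating-point division

Corrected query:
SELECT major, SUM(credits) * 1.0 / COUNT(*) AS avg_credits FROM students GROUP BY major

Result:
major | avg_credits
------+------------
CS    | 49.4       
Math  | 66.666667  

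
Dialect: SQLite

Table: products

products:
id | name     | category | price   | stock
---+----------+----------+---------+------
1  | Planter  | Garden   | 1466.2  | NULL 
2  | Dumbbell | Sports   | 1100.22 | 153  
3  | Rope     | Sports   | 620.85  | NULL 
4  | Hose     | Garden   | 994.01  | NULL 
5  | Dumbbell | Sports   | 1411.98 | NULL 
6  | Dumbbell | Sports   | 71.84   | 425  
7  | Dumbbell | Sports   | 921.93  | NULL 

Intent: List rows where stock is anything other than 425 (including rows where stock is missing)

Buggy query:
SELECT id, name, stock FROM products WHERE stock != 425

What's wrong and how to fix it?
Bug: 'stock != 425' is unknown when stock is NULL, so NULL rows are silently excluded

Fix: Handle NULL separately with IS NULL alongside the inequality

Corrected query:
SELECT id, name, stock FROM products WHERE stock != 425 OR stock IS NULL

Result:
id | name     | stock
---+----------+------
1  | Planter  | NULL 
2  | Dumbbell | 153  
3  | Rope     | NULL 
4  | Hose     | NULL 
5  | Dumbbell | NULL 
7  | Dumbbell | NULL 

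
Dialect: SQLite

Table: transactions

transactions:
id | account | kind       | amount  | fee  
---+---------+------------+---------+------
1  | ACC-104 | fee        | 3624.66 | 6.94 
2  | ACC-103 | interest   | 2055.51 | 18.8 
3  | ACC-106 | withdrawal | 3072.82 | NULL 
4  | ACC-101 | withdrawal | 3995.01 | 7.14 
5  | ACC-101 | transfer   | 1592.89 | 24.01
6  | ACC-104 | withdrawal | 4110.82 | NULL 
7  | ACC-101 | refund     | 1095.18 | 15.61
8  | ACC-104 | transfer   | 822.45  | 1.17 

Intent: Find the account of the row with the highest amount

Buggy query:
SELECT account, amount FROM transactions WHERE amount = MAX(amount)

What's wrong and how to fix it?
Bug: MAX(amount) is an aggregate and cannot be used directly in WHERE

Fix: Wrap MAX in a scalar subquery so WHERE compares against a single value

Corrected query:
SELECT account, amount FROM transactions WHERE amount = (SELECT MAX(amount) FROM transactions)

Result:
account | amount 
--------+--------
ACC-104 | 4110.82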